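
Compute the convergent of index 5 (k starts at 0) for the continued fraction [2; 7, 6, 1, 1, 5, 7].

1102/515

Using pₖ = aₖpₖ₋₁ + pₖ₋₂, qₖ = aₖqₖ₋₁ + qₖ₋₂ (with p₋₁=1, p₋₂=0, q₋₁=0, q₋₂=1):
  k=0: a=2, p=2, q=1
  k=1: a=7, p=15, q=7
  k=2: a=6, p=92, q=43
  k=3: a=1, p=107, q=50
  k=4: a=1, p=199, q=93
  k=5: a=5, p=1102, q=515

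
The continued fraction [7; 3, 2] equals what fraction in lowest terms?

Fold from the inside: start with 2/1.
  3 + 1/2 = 7/2
  7 + 2/7 = 51/7

51/7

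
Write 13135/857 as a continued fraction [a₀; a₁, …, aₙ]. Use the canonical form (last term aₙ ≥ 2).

[15; 3, 16, 2, 8]

13135 = 15*857 + 280
857 = 3*280 + 17
280 = 16*17 + 8
17 = 2*8 + 1
8 = 8*1 + 0  (stop)
So 13135/857 = [15; 3, 16, 2, 8].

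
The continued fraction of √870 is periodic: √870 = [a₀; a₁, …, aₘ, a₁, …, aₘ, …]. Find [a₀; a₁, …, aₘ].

[29; 2, 58]

a₀ = ⌊√870⌋ = 29.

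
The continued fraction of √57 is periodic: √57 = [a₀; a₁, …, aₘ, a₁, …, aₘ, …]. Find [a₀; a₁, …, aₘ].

a₀ = ⌊√57⌋ = 7.
With m₀=0, d₀=1 and mₖ₊₁ = dₖaₖ − mₖ, dₖ₊₁ = (n − mₖ₊₁²)/dₖ, aₖ₊₁ = ⌊(a₀+mₖ₊₁)/dₖ₊₁⌋:
  k=1: m=7, d=8, a=1
  k=2: m=1, d=7, a=1
  k=3: m=6, d=3, a=4
  k=4: m=6, d=7, a=1
  k=5: m=1, d=8, a=1
  k=6: m=7, d=1, a=14
d=1 and a=2a₀=14 at k=6, so the next step gives (m, d) = (7, 8) again — its k=1 value — and the period has length 6.

[7; 1, 1, 4, 1, 1, 14]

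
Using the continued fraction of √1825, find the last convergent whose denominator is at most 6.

√1825 = [42; 1, 2, 1, 1, 2, 1, 84, …] (period length 7).
Convergents:
  p_0/q_0 = 42/1
  p_1/q_1 = 43/1
  p_2/q_2 = 128/3
  p_3/q_3 = 171/4
  p_4/q_4 = 299/7
q_3 = 4 ≤ 6 < 7 = q_4, so the answer is 171/4.

171/4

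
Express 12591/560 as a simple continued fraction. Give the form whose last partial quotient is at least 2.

12591 = 22·560 + 271
560 = 2·271 + 18
271 = 15·18 + 1
18 = 18·1 + 0  (stop)
So 12591/560 = [22; 2, 15, 18].

[22; 2, 15, 18]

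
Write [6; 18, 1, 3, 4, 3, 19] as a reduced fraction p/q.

120624/19927

Using pₖ = aₖpₖ₋₁ + pₖ₋₂ and qₖ = aₖqₖ₋₁ + qₖ₋₂:
  k=0: a=6, p=6, q=1
  k=1: a=18, p=109, q=18
  k=2: a=1, p=115, q=19
  k=3: a=3, p=454, q=75
  k=4: a=4, p=1931, q=319
  k=5: a=3, p=6247, q=1032
  k=6: a=19, p=120624, q=19927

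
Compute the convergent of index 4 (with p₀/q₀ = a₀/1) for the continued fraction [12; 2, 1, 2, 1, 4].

Using pₖ = aₖpₖ₋₁ + pₖ₋₂, qₖ = aₖqₖ₋₁ + qₖ₋₂ (with p₋₁=1, p₋₂=0, q₋₁=0, q₋₂=1):
  k=0: a=12, p=12, q=1
  k=1: a=2, p=25, q=2
  k=2: a=1, p=37, q=3
  k=3: a=2, p=99, q=8
  k=4: a=1, p=136, q=11

136/11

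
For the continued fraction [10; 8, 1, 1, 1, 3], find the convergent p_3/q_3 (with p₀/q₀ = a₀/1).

Using pₖ = aₖpₖ₋₁ + pₖ₋₂, qₖ = aₖqₖ₋₁ + qₖ₋₂ (with p₋₁=1, p₋₂=0, q₋₁=0, q₋₂=1):
  k=0: a=10, p=10, q=1
  k=1: a=8, p=81, q=8
  k=2: a=1, p=91, q=9
  k=3: a=1, p=172, q=17

172/17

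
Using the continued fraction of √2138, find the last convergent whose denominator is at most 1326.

21131/457

√2138 = [46; 4, 5, 5, 4, 92, …] (period length 5).
Convergents:
  p_0/q_0 = 46/1
  p_1/q_1 = 185/4
  p_2/q_2 = 971/21
  p_3/q_3 = 5040/109
  p_4/q_4 = 21131/457
  p_5/q_5 = 1949092/42153
q_4 = 457 ≤ 1326 < 42153 = q_5, so the answer is 21131/457.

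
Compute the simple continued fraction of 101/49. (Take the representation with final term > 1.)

[2; 16, 3]

101 = 2×49 + 3
49 = 16×3 + 1
3 = 3×1 + 0  (stop)
So 101/49 = [2; 16, 3].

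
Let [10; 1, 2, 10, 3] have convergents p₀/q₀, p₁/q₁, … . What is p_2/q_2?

Using pₖ = aₖpₖ₋₁ + pₖ₋₂, qₖ = aₖqₖ₋₁ + qₖ₋₂ (with p₋₁=1, p₋₂=0, q₋₁=0, q₋₂=1):
  k=0: a=10, p=10, q=1
  k=1: a=1, p=11, q=1
  k=2: a=2, p=32, q=3

32/3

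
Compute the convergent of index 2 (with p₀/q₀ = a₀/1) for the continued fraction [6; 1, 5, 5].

Using pₖ = aₖpₖ₋₁ + pₖ₋₂, qₖ = aₖqₖ₋₁ + qₖ₋₂ (with p₋₁=1, p₋₂=0, q₋₁=0, q₋₂=1):
  k=0: a=6, p=6, q=1
  k=1: a=1, p=7, q=1
  k=2: a=5, p=41, q=6

41/6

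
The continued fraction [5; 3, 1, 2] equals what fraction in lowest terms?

Fold from the inside: start with 2/1.
  1 + 1/2 = 3/2
  3 + 2/3 = 11/3
  5 + 3/11 = 58/11

58/11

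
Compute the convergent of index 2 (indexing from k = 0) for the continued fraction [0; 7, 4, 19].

Using pₖ = aₖpₖ₋₁ + pₖ₋₂, qₖ = aₖqₖ₋₁ + qₖ₋₂ (with p₋₁=1, p₋₂=0, q₋₁=0, q₋₂=1):
  k=0: a=0, p=0, q=1
  k=1: a=7, p=1, q=7
  k=2: a=4, p=4, q=29

4/29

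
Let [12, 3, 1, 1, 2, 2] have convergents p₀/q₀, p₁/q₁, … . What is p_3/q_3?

86/7

Using pₖ = aₖpₖ₋₁ + pₖ₋₂, qₖ = aₖqₖ₋₁ + qₖ₋₂ (with p₋₁=1, p₋₂=0, q₋₁=0, q₋₂=1):
  k=0: a=12, p=12, q=1
  k=1: a=3, p=37, q=3
  k=2: a=1, p=49, q=4
  k=3: a=1, p=86, q=7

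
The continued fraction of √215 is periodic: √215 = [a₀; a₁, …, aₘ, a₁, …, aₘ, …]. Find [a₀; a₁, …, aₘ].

a₀ = ⌊√215⌋ = 14.
With m₀=0, d₀=1 and mₖ₊₁ = dₖaₖ − mₖ, dₖ₊₁ = (n − mₖ₊₁²)/dₖ, aₖ₊₁ = ⌊(a₀+mₖ₊₁)/dₖ₊₁⌋:
  k=1: m=14, d=19, a=1
  k=2: m=5, d=10, a=1
  k=3: m=5, d=19, a=1
  k=4: m=14, d=1, a=28
d=1 and a=2a₀=28 at k=4, so the next step gives (m, d) = (14, 19) again — its k=1 value — and the period has length 4.

[14; 1, 1, 1, 28]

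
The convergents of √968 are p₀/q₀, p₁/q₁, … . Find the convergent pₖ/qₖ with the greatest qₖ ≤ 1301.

19601/630

√968 = [31; 8, 1, 6, 1, 8, 62, …] (period length 6).
Convergents:
  p_0/q_0 = 31/1
  p_1/q_1 = 249/8
  p_2/q_2 = 280/9
  p_3/q_3 = 1929/62
  p_4/q_4 = 2209/71
  p_5/q_5 = 19601/630
  p_6/q_6 = 1217471/39131
q_5 = 630 ≤ 1301 < 39131 = q_6, so the answer is 19601/630.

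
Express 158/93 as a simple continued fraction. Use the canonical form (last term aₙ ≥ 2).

[1; 1, 2, 3, 9]

158 = 1×93 + 65
93 = 1×65 + 28
65 = 2×28 + 9
28 = 3×9 + 1
9 = 9×1 + 0  (stop)
So 158/93 = [1; 1, 2, 3, 9].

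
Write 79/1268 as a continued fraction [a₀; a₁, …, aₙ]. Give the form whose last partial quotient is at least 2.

79 = 0×1268 + 79
1268 = 16×79 + 4
79 = 19×4 + 3
4 = 1×3 + 1
3 = 3×1 + 0  (stop)
So 79/1268 = [0; 16, 19, 1, 3].

[0; 16, 19, 1, 3]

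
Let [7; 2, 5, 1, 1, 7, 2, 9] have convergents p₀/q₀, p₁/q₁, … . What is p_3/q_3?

Using pₖ = aₖpₖ₋₁ + pₖ₋₂, qₖ = aₖqₖ₋₁ + qₖ₋₂ (with p₋₁=1, p₋₂=0, q₋₁=0, q₋₂=1):
  k=0: a=7, p=7, q=1
  k=1: a=2, p=15, q=2
  k=2: a=5, p=82, q=11
  k=3: a=1, p=97, q=13

97/13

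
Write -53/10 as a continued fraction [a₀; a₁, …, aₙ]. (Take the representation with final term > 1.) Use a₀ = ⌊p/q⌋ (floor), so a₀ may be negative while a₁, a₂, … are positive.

-53 = -6·10 + 7
10 = 1·7 + 3
7 = 2·3 + 1
3 = 3·1 + 0  (stop)
So -53/10 = [-6; 1, 2, 3].

[-6; 1, 2, 3]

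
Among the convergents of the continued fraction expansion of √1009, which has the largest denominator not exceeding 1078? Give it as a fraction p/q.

33893/1067

√1009 = [31; 1, 3, 3, 1, 62, …] (period length 5).
Convergents:
  p_0/q_0 = 31/1
  p_1/q_1 = 32/1
  p_2/q_2 = 127/4
  p_3/q_3 = 413/13
  p_4/q_4 = 540/17
  p_5/q_5 = 33893/1067
  p_6/q_6 = 34433/1084
q_5 = 1067 ≤ 1078 < 1084 = q_6, so the answer is 33893/1067.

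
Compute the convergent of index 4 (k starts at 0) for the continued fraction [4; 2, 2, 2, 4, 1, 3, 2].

234/53

Using pₖ = aₖpₖ₋₁ + pₖ₋₂, qₖ = aₖqₖ₋₁ + qₖ₋₂ (with p₋₁=1, p₋₂=0, q₋₁=0, q₋₂=1):
  k=0: a=4, p=4, q=1
  k=1: a=2, p=9, q=2
  k=2: a=2, p=22, q=5
  k=3: a=2, p=53, q=12
  k=4: a=4, p=234, q=53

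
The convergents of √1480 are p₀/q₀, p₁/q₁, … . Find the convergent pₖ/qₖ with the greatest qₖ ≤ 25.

√1480 = [38; 2, 8, 19, 8, 2, 76, …] (period length 6).
Convergents:
  p_0/q_0 = 38/1
  p_1/q_1 = 77/2
  p_2/q_2 = 654/17
  p_3/q_3 = 12503/325
q_2 = 17 ≤ 25 < 325 = q_3, so the answer is 654/17.

654/17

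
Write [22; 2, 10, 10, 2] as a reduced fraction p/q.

10002/445

Using pₖ = aₖpₖ₋₁ + pₖ₋₂ and qₖ = aₖqₖ₋₁ + qₖ₋₂:
  k=0: a=22, p=22, q=1
  k=1: a=2, p=45, q=2
  k=2: a=10, p=472, q=21
  k=3: a=10, p=4765, q=212
  k=4: a=2, p=10002, q=445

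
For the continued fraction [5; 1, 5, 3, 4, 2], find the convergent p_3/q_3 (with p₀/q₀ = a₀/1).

111/19

Using pₖ = aₖpₖ₋₁ + pₖ₋₂, qₖ = aₖqₖ₋₁ + qₖ₋₂ (with p₋₁=1, p₋₂=0, q₋₁=0, q₋₂=1):
  k=0: a=5, p=5, q=1
  k=1: a=1, p=6, q=1
  k=2: a=5, p=35, q=6
  k=3: a=3, p=111, q=19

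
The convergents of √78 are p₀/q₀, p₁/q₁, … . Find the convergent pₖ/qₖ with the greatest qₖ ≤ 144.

√78 = [8; 1, 4, 1, 16, …] (period length 4).
Convergents:
  p_0/q_0 = 8/1
  p_1/q_1 = 9/1
  p_2/q_2 = 44/5
  p_3/q_3 = 53/6
  p_4/q_4 = 892/101
  p_5/q_5 = 945/107
  p_6/q_6 = 4672/529
q_5 = 107 ≤ 144 < 529 = q_6, so the answer is 945/107.

945/107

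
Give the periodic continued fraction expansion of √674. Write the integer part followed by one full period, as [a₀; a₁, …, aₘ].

a₀ = ⌊√674⌋ = 25.
With m₀=0, d₀=1 and mₖ₊₁ = dₖaₖ − mₖ, dₖ₊₁ = (n − mₖ₊₁²)/dₖ, aₖ₊₁ = ⌊(a₀+mₖ₊₁)/dₖ₊₁⌋:
  k=1: m=25, d=49, a=1
  k=2: m=24, d=2, a=24
  k=3: m=24, d=49, a=1
  k=4: m=25, d=1, a=50
d=1 and a=2a₀=50 at k=4, so the next step gives (m, d) = (25, 49) again — its k=1 value — and the period has length 4.

[25; 1, 24, 1, 50]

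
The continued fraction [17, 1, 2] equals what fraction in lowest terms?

53/3

Fold from the inside: start with 2/1.
  1 + 1/2 = 3/2
  17 + 2/3 = 53/3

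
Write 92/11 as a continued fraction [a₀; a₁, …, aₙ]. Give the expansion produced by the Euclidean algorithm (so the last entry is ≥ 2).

92 = 8×11 + 4
11 = 2×4 + 3
4 = 1×3 + 1
3 = 3×1 + 0  (stop)
So 92/11 = [8; 2, 1, 3].

[8; 2, 1, 3]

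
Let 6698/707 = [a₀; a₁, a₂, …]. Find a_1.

6698 = 9·707 + 335   →  a_0 = 9
707 = 2·335 + 37   →  a_1 = 2

2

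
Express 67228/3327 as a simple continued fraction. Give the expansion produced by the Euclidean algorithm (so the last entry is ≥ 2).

67228 = 20×3327 + 688
3327 = 4×688 + 575
688 = 1×575 + 113
575 = 5×113 + 10
113 = 11×10 + 3
10 = 3×3 + 1
3 = 3×1 + 0  (stop)
So 67228/3327 = [20; 4, 1, 5, 11, 3, 3].

[20; 4, 1, 5, 11, 3, 3]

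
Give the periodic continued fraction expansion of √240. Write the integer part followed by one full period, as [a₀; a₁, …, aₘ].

a₀ = ⌊√240⌋ = 15.
With m₀=0, d₀=1 and mₖ₊₁ = dₖaₖ − mₖ, dₖ₊₁ = (n − mₖ₊₁²)/dₖ, aₖ₊₁ = ⌊(a₀+mₖ₊₁)/dₖ₊₁⌋:
  k=1: m=15, d=15, a=2
  k=2: m=15, d=1, a=30
d=1 and a=2a₀=30 at k=2, so the next step gives (m, d) = (15, 15) again — its k=1 value — and the period has length 2.

[15; 2, 30]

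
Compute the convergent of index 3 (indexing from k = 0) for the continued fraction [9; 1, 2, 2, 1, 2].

Using pₖ = aₖpₖ₋₁ + pₖ₋₂, qₖ = aₖqₖ₋₁ + qₖ₋₂ (with p₋₁=1, p₋₂=0, q₋₁=0, q₋₂=1):
  k=0: a=9, p=9, q=1
  k=1: a=1, p=10, q=1
  k=2: a=2, p=29, q=3
  k=3: a=2, p=68, q=7

68/7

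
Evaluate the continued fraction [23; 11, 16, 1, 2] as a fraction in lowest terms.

12769/553

Fold from the inside: start with 2/1.
  1 + 1/2 = 3/2
  16 + 2/3 = 50/3
  11 + 3/50 = 553/50
  23 + 50/553 = 12769/553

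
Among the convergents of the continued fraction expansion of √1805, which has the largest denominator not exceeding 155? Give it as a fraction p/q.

√1805 = [42; 2, 16, 2, 84, …] (period length 4).
Convergents:
  p_0/q_0 = 42/1
  p_1/q_1 = 85/2
  p_2/q_2 = 1402/33
  p_3/q_3 = 2889/68
  p_4/q_4 = 244078/5745
q_3 = 68 ≤ 155 < 5745 = q_4, so the answer is 2889/68.

2889/68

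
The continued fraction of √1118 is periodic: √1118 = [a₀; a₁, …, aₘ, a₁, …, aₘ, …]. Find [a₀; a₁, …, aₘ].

a₀ = ⌊√1118⌋ = 33.
With m₀=0, d₀=1 and mₖ₊₁ = dₖaₖ − mₖ, dₖ₊₁ = (n − mₖ₊₁²)/dₖ, aₖ₊₁ = ⌊(a₀+mₖ₊₁)/dₖ₊₁⌋:
  k=1: m=33, d=29, a=2
  k=2: m=25, d=17, a=3
  k=3: m=26, d=26, a=2
  k=4: m=26, d=17, a=3
  k=5: m=25, d=29, a=2
  k=6: m=33, d=1, a=66
d=1 and a=2a₀=66 at k=6, so the next step gives (m, d) = (33, 29) again — its k=1 value — and the period has length 6.

[33; 2, 3, 2, 3, 2, 66]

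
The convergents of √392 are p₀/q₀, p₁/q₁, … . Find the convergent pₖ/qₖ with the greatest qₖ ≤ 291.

3940/199

√392 = [19; 1, 3, 1, 38, …] (period length 4).
Convergents:
  p_0/q_0 = 19/1
  p_1/q_1 = 20/1
  p_2/q_2 = 79/4
  p_3/q_3 = 99/5
  p_4/q_4 = 3841/194
  p_5/q_5 = 3940/199
  p_6/q_6 = 15661/791
q_5 = 199 ≤ 291 < 791 = q_6, so the answer is 3940/199.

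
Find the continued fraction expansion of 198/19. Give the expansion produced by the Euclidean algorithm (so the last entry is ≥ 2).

[10; 2, 2, 1, 2]

198 = 10·19 + 8
19 = 2·8 + 3
8 = 2·3 + 2
3 = 1·2 + 1
2 = 2·1 + 0  (stop)
So 198/19 = [10; 2, 2, 1, 2].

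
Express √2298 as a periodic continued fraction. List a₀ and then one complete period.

a₀ = ⌊√2298⌋ = 47.
With m₀=0, d₀=1 and mₖ₊₁ = dₖaₖ − mₖ, dₖ₊₁ = (n − mₖ₊₁²)/dₖ, aₖ₊₁ = ⌊(a₀+mₖ₊₁)/dₖ₊₁⌋:
  k=1: m=47, d=89, a=1
  k=2: m=42, d=6, a=14
  k=3: m=42, d=89, a=1
  k=4: m=47, d=1, a=94
d=1 and a=2a₀=94 at k=4, so the next step gives (m, d) = (47, 89) again — its k=1 value — and the period has length 4.

[47; 1, 14, 1, 94]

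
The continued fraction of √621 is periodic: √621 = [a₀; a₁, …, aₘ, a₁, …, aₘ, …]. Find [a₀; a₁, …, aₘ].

a₀ = ⌊√621⌋ = 24.
With m₀=0, d₀=1 and mₖ₊₁ = dₖaₖ − mₖ, dₖ₊₁ = (n − mₖ₊₁²)/dₖ, aₖ₊₁ = ⌊(a₀+mₖ₊₁)/dₖ₊₁⌋:
  k=1: m=24, d=45, a=1
  k=2: m=21, d=4, a=11
  k=3: m=23, d=23, a=2
  k=4: m=23, d=4, a=11
  k=5: m=21, d=45, a=1
  k=6: m=24, d=1, a=48
d=1 and a=2a₀=48 at k=6, so the next step gives (m, d) = (24, 45) again — its k=1 value — and the period has length 6.

[24; 1, 11, 2, 11, 1, 48]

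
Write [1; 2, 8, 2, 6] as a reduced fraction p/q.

343/233

Using pₖ = aₖpₖ₋₁ + pₖ₋₂ and qₖ = aₖqₖ₋₁ + qₖ₋₂:
  k=0: a=1, p=1, q=1
  k=1: a=2, p=3, q=2
  k=2: a=8, p=25, q=17
  k=3: a=2, p=53, q=36
  k=4: a=6, p=343, q=233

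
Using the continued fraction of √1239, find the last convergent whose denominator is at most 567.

12355/351

√1239 = [35; 5, 70, …] (period length 2).
Convergents:
  p_0/q_0 = 35/1
  p_1/q_1 = 176/5
  p_2/q_2 = 12355/351
  p_3/q_3 = 61951/1760
q_2 = 351 ≤ 567 < 1760 = q_3, so the answer is 12355/351.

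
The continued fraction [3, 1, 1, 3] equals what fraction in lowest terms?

Fold from the inside: start with 3/1.
  1 + 1/3 = 4/3
  1 + 3/4 = 7/4
  3 + 4/7 = 25/7

25/7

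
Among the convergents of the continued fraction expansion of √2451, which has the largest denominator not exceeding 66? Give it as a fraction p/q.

√2451 = [49; 1, 1, 32, 1, 1, 98, …] (period length 6).
Convergents:
  p_0/q_0 = 49/1
  p_1/q_1 = 50/1
  p_2/q_2 = 99/2
  p_3/q_3 = 3218/65
  p_4/q_4 = 3317/67
q_3 = 65 ≤ 66 < 67 = q_4, so the answer is 3218/65.

3218/65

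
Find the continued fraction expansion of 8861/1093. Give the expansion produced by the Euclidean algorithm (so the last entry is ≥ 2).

8861 = 8·1093 + 117
1093 = 9·117 + 40
117 = 2·40 + 37
40 = 1·37 + 3
37 = 12·3 + 1
3 = 3·1 + 0  (stop)
So 8861/1093 = [8; 9, 2, 1, 12, 3].

[8; 9, 2, 1, 12, 3]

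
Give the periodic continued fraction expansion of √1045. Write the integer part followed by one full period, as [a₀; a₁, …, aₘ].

a₀ = ⌊√1045⌋ = 32.
With m₀=0, d₀=1 and mₖ₊₁ = dₖaₖ − mₖ, dₖ₊₁ = (n − mₖ₊₁²)/dₖ, aₖ₊₁ = ⌊(a₀+mₖ₊₁)/dₖ₊₁⌋:
  k=1: m=32, d=21, a=3
  k=2: m=31, d=4, a=15
  k=3: m=29, d=51, a=1
  k=4: m=22, d=11, a=4
  k=5: m=22, d=51, a=1
  k=6: m=29, d=4, a=15
  k=7: m=31, d=21, a=3
  k=8: m=32, d=1, a=64
d=1 and a=2a₀=64 at k=8, so the next step gives (m, d) = (32, 21) again — its k=1 value — and the period has length 8.

[32; 3, 15, 1, 4, 1, 15, 3, 64]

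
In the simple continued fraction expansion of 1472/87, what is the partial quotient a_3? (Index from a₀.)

2

1472 = 16·87 + 80   →  a_0 = 16
87 = 1·80 + 7   →  a_1 = 1
80 = 11·7 + 3   →  a_2 = 11
7 = 2·3 + 1   →  a_3 = 2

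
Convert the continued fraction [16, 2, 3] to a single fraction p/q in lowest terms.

115/7

Using pₖ = aₖpₖ₋₁ + pₖ₋₂ and qₖ = aₖqₖ₋₁ + qₖ₋₂:
  k=0: a=16, p=16, q=1
  k=1: a=2, p=33, q=2
  k=2: a=3, p=115, q=7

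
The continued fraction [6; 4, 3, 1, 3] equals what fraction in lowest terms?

Using pₖ = aₖpₖ₋₁ + pₖ₋₂ and qₖ = aₖqₖ₋₁ + qₖ₋₂:
  k=0: a=6, p=6, q=1
  k=1: a=4, p=25, q=4
  k=2: a=3, p=81, q=13
  k=3: a=1, p=106, q=17
  k=4: a=3, p=399, q=64

399/64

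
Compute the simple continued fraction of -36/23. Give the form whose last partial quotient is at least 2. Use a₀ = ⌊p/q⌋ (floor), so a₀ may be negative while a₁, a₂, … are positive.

[-2; 2, 3, 3]

-36 = -2×23 + 10
23 = 2×10 + 3
10 = 3×3 + 1
3 = 3×1 + 0  (stop)
So -36/23 = [-2; 2, 3, 3].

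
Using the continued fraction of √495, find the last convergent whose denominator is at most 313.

3938/177

√495 = [22; 4, 44, …] (period length 2).
Convergents:
  p_0/q_0 = 22/1
  p_1/q_1 = 89/4
  p_2/q_2 = 3938/177
  p_3/q_3 = 15841/712
q_2 = 177 ≤ 313 < 712 = q_3, so the answer is 3938/177.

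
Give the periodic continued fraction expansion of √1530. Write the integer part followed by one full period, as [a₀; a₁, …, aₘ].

a₀ = ⌊√1530⌋ = 39.
With m₀=0, d₀=1 and mₖ₊₁ = dₖaₖ − mₖ, dₖ₊₁ = (n − mₖ₊₁²)/dₖ, aₖ₊₁ = ⌊(a₀+mₖ₊₁)/dₖ₊₁⌋:
  k=1: m=39, d=9, a=8
  k=2: m=33, d=49, a=1
  k=3: m=16, d=26, a=2
  k=4: m=36, d=9, a=8
  k=5: m=36, d=26, a=2
  k=6: m=16, d=49, a=1
  k=7: m=33, d=9, a=8
  k=8: m=39, d=1, a=78
d=1 and a=2a₀=78 at k=8, so the next step gives (m, d) = (39, 9) again — its k=1 value — and the period has length 8.

[39; 8, 1, 2, 8, 2, 1, 8, 78]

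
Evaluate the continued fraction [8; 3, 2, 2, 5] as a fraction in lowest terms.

Fold from the inside: start with 5/1.
  2 + 1/5 = 11/5
  2 + 5/11 = 27/11
  3 + 11/27 = 92/27
  8 + 27/92 = 763/92

763/92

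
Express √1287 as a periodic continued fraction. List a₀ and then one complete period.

[35; 1, 6, 1, 70]

a₀ = ⌊√1287⌋ = 35.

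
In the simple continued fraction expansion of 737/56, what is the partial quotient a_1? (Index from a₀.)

737 = 13·56 + 9   →  a_0 = 13
56 = 6·9 + 2   →  a_1 = 6

6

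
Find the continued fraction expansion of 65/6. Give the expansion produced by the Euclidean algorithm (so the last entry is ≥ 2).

65 = 10×6 + 5
6 = 1×5 + 1
5 = 5×1 + 0  (stop)
So 65/6 = [10; 1, 5].

[10; 1, 5]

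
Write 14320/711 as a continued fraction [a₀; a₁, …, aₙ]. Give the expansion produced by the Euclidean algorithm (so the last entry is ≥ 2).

[20; 7, 9, 11]

14320 = 20·711 + 100
711 = 7·100 + 11
100 = 9·11 + 1
11 = 11·1 + 0  (stop)
So 14320/711 = [20; 7, 9, 11].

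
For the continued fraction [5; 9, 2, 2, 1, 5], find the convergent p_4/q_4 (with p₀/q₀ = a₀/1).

Using pₖ = aₖpₖ₋₁ + pₖ₋₂, qₖ = aₖqₖ₋₁ + qₖ₋₂ (with p₋₁=1, p₋₂=0, q₋₁=0, q₋₂=1):
  k=0: a=5, p=5, q=1
  k=1: a=9, p=46, q=9
  k=2: a=2, p=97, q=19
  k=3: a=2, p=240, q=47
  k=4: a=1, p=337, q=66

337/66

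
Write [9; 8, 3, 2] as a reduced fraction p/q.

529/58

Fold from the inside: start with 2/1.
  3 + 1/2 = 7/2
  8 + 2/7 = 58/7
  9 + 7/58 = 529/58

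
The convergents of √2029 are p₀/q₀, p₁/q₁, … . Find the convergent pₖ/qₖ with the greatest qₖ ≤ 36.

√2029 = [45; 22, 1, 1, 22, 90, …] (period length 5).
Convergents:
  p_0/q_0 = 45/1
  p_1/q_1 = 991/22
  p_2/q_2 = 1036/23
  p_3/q_3 = 2027/45
q_2 = 23 ≤ 36 < 45 = q_3, so the answer is 1036/23.

1036/23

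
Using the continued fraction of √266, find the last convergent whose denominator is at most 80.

√266 = [16; 3, 4, 3, 32, …] (period length 4).
Convergents:
  p_0/q_0 = 16/1
  p_1/q_1 = 49/3
  p_2/q_2 = 212/13
  p_3/q_3 = 685/42
  p_4/q_4 = 22132/1357
q_3 = 42 ≤ 80 < 1357 = q_4, so the answer is 685/42.

685/42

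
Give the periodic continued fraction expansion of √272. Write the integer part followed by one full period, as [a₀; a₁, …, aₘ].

a₀ = ⌊√272⌋ = 16.
With m₀=0, d₀=1 and mₖ₊₁ = dₖaₖ − mₖ, dₖ₊₁ = (n − mₖ₊₁²)/dₖ, aₖ₊₁ = ⌊(a₀+mₖ₊₁)/dₖ₊₁⌋:
  k=1: m=16, d=16, a=2
  k=2: m=16, d=1, a=32
d=1 and a=2a₀=32 at k=2, so the next step gives (m, d) = (16, 16) again — its k=1 value — and the period has length 2.

[16; 2, 32]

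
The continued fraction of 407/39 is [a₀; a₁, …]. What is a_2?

3

407 = 10·39 + 17   →  a_0 = 10
39 = 2·17 + 5   →  a_1 = 2
17 = 3·5 + 2   →  a_2 = 3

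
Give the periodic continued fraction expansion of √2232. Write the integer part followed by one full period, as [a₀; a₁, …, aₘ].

a₀ = ⌊√2232⌋ = 47.
With m₀=0, d₀=1 and mₖ₊₁ = dₖaₖ − mₖ, dₖ₊₁ = (n − mₖ₊₁²)/dₖ, aₖ₊₁ = ⌊(a₀+mₖ₊₁)/dₖ₊₁⌋:
  k=1: m=47, d=23, a=4
  k=2: m=45, d=9, a=10
  k=3: m=45, d=23, a=4
  k=4: m=47, d=1, a=94
d=1 and a=2a₀=94 at k=4, so the next step gives (m, d) = (47, 23) again — its k=1 value — and the period has length 4.

[47; 4, 10, 4, 94]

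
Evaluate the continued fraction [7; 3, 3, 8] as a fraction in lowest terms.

Using pₖ = aₖpₖ₋₁ + pₖ₋₂ and qₖ = aₖqₖ₋₁ + qₖ₋₂:
  k=0: a=7, p=7, q=1
  k=1: a=3, p=22, q=3
  k=2: a=3, p=73, q=10
  k=3: a=8, p=606, q=83

606/83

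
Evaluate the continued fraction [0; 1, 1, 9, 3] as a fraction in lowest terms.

Using pₖ = aₖpₖ₋₁ + pₖ₋₂ and qₖ = aₖqₖ₋₁ + qₖ₋₂:
  k=0: a=0, p=0, q=1
  k=1: a=1, p=1, q=1
  k=2: a=1, p=1, q=2
  k=3: a=9, p=10, q=19
  k=4: a=3, p=31, q=59

31/59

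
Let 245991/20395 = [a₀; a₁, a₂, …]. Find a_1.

245991 = 12·20395 + 1251   →  a_0 = 12
20395 = 16·1251 + 379   →  a_1 = 16

16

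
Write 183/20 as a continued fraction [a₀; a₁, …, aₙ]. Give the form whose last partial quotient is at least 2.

[9; 6, 1, 2]

183 = 9×20 + 3
20 = 6×3 + 2
3 = 1×2 + 1
2 = 2×1 + 0  (stop)
So 183/20 = [9; 6, 1, 2].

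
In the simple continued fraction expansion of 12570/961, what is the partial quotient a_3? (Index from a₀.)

12570 = 13·961 + 77   →  a_0 = 13
961 = 12·77 + 37   →  a_1 = 12
77 = 2·37 + 3   →  a_2 = 2
37 = 12·3 + 1   →  a_3 = 12

12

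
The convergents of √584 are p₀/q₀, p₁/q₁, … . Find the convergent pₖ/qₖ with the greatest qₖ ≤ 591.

√584 = [24; 6, 48, …] (period length 2).
Convergents:
  p_0/q_0 = 24/1
  p_1/q_1 = 145/6
  p_2/q_2 = 6984/289
  p_3/q_3 = 42049/1740
q_2 = 289 ≤ 591 < 1740 = q_3, so the answer is 6984/289.

6984/289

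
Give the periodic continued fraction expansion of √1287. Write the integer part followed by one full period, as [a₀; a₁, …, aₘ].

[35; 1, 6, 1, 70]

a₀ = ⌊√1287⌋ = 35.
With m₀=0, d₀=1 and mₖ₊₁ = dₖaₖ − mₖ, dₖ₊₁ = (n − mₖ₊₁²)/dₖ, aₖ₊₁ = ⌊(a₀+mₖ₊₁)/dₖ₊₁⌋:
  k=1: m=35, d=62, a=1
  k=2: m=27, d=9, a=6
  k=3: m=27, d=62, a=1
  k=4: m=35, d=1, a=70
d=1 and a=2a₀=70 at k=4, so the next step gives (m, d) = (35, 62) again — its k=1 value — and the period has length 4.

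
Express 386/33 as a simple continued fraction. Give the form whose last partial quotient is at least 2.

[11; 1, 2, 3, 3]

386 = 11×33 + 23
33 = 1×23 + 10
23 = 2×10 + 3
10 = 3×3 + 1
3 = 3×1 + 0  (stop)
So 386/33 = [11; 1, 2, 3, 3].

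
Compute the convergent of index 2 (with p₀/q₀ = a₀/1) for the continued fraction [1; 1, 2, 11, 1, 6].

5/3

Using pₖ = aₖpₖ₋₁ + pₖ₋₂, qₖ = aₖqₖ₋₁ + qₖ₋₂ (with p₋₁=1, p₋₂=0, q₋₁=0, q₋₂=1):
  k=0: a=1, p=1, q=1
  k=1: a=1, p=2, q=1
  k=2: a=2, p=5, q=3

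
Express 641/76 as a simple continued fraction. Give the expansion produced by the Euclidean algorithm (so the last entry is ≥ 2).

[8; 2, 3, 3, 3]

641 = 8×76 + 33
76 = 2×33 + 10
33 = 3×10 + 3
10 = 3×3 + 1
3 = 3×1 + 0  (stop)
So 641/76 = [8; 2, 3, 3, 3].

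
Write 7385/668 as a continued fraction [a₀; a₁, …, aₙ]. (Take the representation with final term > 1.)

7385 = 11*668 + 37
668 = 18*37 + 2
37 = 18*2 + 1
2 = 2*1 + 0  (stop)
So 7385/668 = [11; 18, 18, 2].

[11; 18, 18, 2]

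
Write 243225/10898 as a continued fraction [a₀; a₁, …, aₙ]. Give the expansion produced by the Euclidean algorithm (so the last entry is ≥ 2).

[22; 3, 7, 15, 2, 1, 10]

243225 = 22×10898 + 3469
10898 = 3×3469 + 491
3469 = 7×491 + 32
491 = 15×32 + 11
32 = 2×11 + 10
11 = 1×10 + 1
10 = 10×1 + 0  (stop)
So 243225/10898 = [22; 3, 7, 15, 2, 1, 10].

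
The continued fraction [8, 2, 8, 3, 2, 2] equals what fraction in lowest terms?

Using pₖ = aₖpₖ₋₁ + pₖ₋₂ and qₖ = aₖqₖ₋₁ + qₖ₋₂:
  k=0: a=8, p=8, q=1
  k=1: a=2, p=17, q=2
  k=2: a=8, p=144, q=17
  k=3: a=3, p=449, q=53
  k=4: a=2, p=1042, q=123
  k=5: a=2, p=2533, q=299

2533/299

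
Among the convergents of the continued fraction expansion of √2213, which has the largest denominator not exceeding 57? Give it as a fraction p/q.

2211/47

√2213 = [47; 23, 1, 1, 23, 94, …] (period length 5).
Convergents:
  p_0/q_0 = 47/1
  p_1/q_1 = 1082/23
  p_2/q_2 = 1129/24
  p_3/q_3 = 2211/47
  p_4/q_4 = 51982/1105
q_3 = 47 ≤ 57 < 1105 = q_4, so the answer is 2211/47.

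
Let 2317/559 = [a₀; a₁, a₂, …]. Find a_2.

2317 = 4·559 + 81   →  a_0 = 4
559 = 6·81 + 73   →  a_1 = 6
81 = 1·73 + 8   →  a_2 = 1

1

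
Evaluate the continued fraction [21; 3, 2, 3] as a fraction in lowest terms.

Fold from the inside: start with 3/1.
  2 + 1/3 = 7/3
  3 + 3/7 = 24/7
  21 + 7/24 = 511/24

511/24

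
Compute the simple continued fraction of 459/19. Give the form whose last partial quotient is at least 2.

459 = 24·19 + 3
19 = 6·3 + 1
3 = 3·1 + 0  (stop)
So 459/19 = [24; 6, 3].

[24; 6, 3]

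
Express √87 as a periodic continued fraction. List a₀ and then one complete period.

a₀ = ⌊√87⌋ = 9.

[9; 3, 18]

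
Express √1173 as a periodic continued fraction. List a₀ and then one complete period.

a₀ = ⌊√1173⌋ = 34.
With m₀=0, d₀=1 and mₖ₊₁ = dₖaₖ − mₖ, dₖ₊₁ = (n − mₖ₊₁²)/dₖ, aₖ₊₁ = ⌊(a₀+mₖ₊₁)/dₖ₊₁⌋:
  k=1: m=34, d=17, a=4
  k=2: m=34, d=1, a=68
d=1 and a=2a₀=68 at k=2, so the next step gives (m, d) = (34, 17) again — its k=1 value — and the period has length 2.

[34; 4, 68]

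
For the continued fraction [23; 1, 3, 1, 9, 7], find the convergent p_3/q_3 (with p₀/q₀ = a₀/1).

Using pₖ = aₖpₖ₋₁ + pₖ₋₂, qₖ = aₖqₖ₋₁ + qₖ₋₂ (with p₋₁=1, p₋₂=0, q₋₁=0, q₋₂=1):
  k=0: a=23, p=23, q=1
  k=1: a=1, p=24, q=1
  k=2: a=3, p=95, q=4
  k=3: a=1, p=119, q=5

119/5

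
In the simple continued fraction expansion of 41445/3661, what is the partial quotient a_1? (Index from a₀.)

3

41445 = 11·3661 + 1174   →  a_0 = 11
3661 = 3·1174 + 139   →  a_1 = 3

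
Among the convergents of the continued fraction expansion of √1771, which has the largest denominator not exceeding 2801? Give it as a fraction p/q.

√1771 = [42; 12, 84, …] (period length 2).
Convergents:
  p_0/q_0 = 42/1
  p_1/q_1 = 505/12
  p_2/q_2 = 42462/1009
  p_3/q_3 = 510049/12120
q_2 = 1009 ≤ 2801 < 12120 = q_3, so the answer is 42462/1009.

42462/1009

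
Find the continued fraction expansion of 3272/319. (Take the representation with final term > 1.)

[10; 3, 1, 8, 9]

3272 = 10×319 + 82
319 = 3×82 + 73
82 = 1×73 + 9
73 = 8×9 + 1
9 = 9×1 + 0  (stop)
So 3272/319 = [10; 3, 1, 8, 9].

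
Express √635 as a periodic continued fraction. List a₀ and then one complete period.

a₀ = ⌊√635⌋ = 25.

[25; 5, 50]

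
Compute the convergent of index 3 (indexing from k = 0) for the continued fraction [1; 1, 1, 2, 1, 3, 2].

8/5

Using pₖ = aₖpₖ₋₁ + pₖ₋₂, qₖ = aₖqₖ₋₁ + qₖ₋₂ (with p₋₁=1, p₋₂=0, q₋₁=0, q₋₂=1):
  k=0: a=1, p=1, q=1
  k=1: a=1, p=2, q=1
  k=2: a=1, p=3, q=2
  k=3: a=2, p=8, q=5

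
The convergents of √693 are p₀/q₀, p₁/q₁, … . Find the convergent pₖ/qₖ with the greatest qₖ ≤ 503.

6239/237

√693 = [26; 3, 12, 1, 4, 1, 12, 3, 52, …] (period length 8).
Convergents:
  p_0/q_0 = 26/1
  p_1/q_1 = 79/3
  p_2/q_2 = 974/37
  p_3/q_3 = 1053/40
  p_4/q_4 = 5186/197
  p_5/q_5 = 6239/237
  p_6/q_6 = 80054/3041
q_5 = 237 ≤ 503 < 3041 = q_6, so the answer is 6239/237.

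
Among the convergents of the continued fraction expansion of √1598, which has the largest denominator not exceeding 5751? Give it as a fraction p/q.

√1598 = [39; 1, 38, 1, 78, …] (period length 4).
Convergents:
  p_0/q_0 = 39/1
  p_1/q_1 = 40/1
  p_2/q_2 = 1559/39
  p_3/q_3 = 1599/40
  p_4/q_4 = 126281/3159
  p_5/q_5 = 127880/3199
  p_6/q_6 = 4985721/124721
q_5 = 3199 ≤ 5751 < 124721 = q_6, so the answer is 127880/3199.

127880/3199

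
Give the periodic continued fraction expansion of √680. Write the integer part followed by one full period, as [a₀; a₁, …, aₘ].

[26; 13, 52]

a₀ = ⌊√680⌋ = 26.
With m₀=0, d₀=1 and mₖ₊₁ = dₖaₖ − mₖ, dₖ₊₁ = (n − mₖ₊₁²)/dₖ, aₖ₊₁ = ⌊(a₀+mₖ₊₁)/dₖ₊₁⌋:
  k=1: m=26, d=4, a=13
  k=2: m=26, d=1, a=52
d=1 and a=2a₀=52 at k=2, so the next step gives (m, d) = (26, 4) again — its k=1 value — and the period has length 2.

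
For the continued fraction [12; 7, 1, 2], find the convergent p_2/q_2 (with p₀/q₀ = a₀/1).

Using pₖ = aₖpₖ₋₁ + pₖ₋₂, qₖ = aₖqₖ₋₁ + qₖ₋₂ (with p₋₁=1, p₋₂=0, q₋₁=0, q₋₂=1):
  k=0: a=12, p=12, q=1
  k=1: a=7, p=85, q=7
  k=2: a=1, p=97, q=8

97/8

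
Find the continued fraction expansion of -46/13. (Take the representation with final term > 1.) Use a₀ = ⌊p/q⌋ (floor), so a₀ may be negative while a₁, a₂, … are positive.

[-4; 2, 6]

-46 = -4*13 + 6
13 = 2*6 + 1
6 = 6*1 + 0  (stop)
So -46/13 = [-4; 2, 6].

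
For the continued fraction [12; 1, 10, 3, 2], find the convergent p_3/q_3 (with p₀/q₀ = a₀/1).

439/34

Using pₖ = aₖpₖ₋₁ + pₖ₋₂, qₖ = aₖqₖ₋₁ + qₖ₋₂ (with p₋₁=1, p₋₂=0, q₋₁=0, q₋₂=1):
  k=0: a=12, p=12, q=1
  k=1: a=1, p=13, q=1
  k=2: a=10, p=142, q=11
  k=3: a=3, p=439, q=34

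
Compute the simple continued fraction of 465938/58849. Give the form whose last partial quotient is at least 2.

465938 = 7*58849 + 53995
58849 = 1*53995 + 4854
53995 = 11*4854 + 601
4854 = 8*601 + 46
601 = 13*46 + 3
46 = 15*3 + 1
3 = 3*1 + 0  (stop)
So 465938/58849 = [7; 1, 11, 8, 13, 15, 3].

[7; 1, 11, 8, 13, 15, 3]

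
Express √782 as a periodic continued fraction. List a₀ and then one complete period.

a₀ = ⌊√782⌋ = 27.
With m₀=0, d₀=1 and mₖ₊₁ = dₖaₖ − mₖ, dₖ₊₁ = (n − mₖ₊₁²)/dₖ, aₖ₊₁ = ⌊(a₀+mₖ₊₁)/dₖ₊₁⌋:
  k=1: m=27, d=53, a=1
  k=2: m=26, d=2, a=26
  k=3: m=26, d=53, a=1
  k=4: m=27, d=1, a=54
d=1 and a=2a₀=54 at k=4, so the next step gives (m, d) = (27, 53) again — its k=1 value — and the period has length 4.

[27; 1, 26, 1, 54]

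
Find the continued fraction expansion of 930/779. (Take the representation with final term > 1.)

930 = 1×779 + 151
779 = 5×151 + 24
151 = 6×24 + 7
24 = 3×7 + 3
7 = 2×3 + 1
3 = 3×1 + 0  (stop)
So 930/779 = [1; 5, 6, 3, 2, 3].

[1; 5, 6, 3, 2, 3]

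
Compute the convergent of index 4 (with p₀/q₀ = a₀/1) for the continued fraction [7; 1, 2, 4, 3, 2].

323/42

Using pₖ = aₖpₖ₋₁ + pₖ₋₂, qₖ = aₖqₖ₋₁ + qₖ₋₂ (with p₋₁=1, p₋₂=0, q₋₁=0, q₋₂=1):
  k=0: a=7, p=7, q=1
  k=1: a=1, p=8, q=1
  k=2: a=2, p=23, q=3
  k=3: a=4, p=100, q=13
  k=4: a=3, p=323, q=42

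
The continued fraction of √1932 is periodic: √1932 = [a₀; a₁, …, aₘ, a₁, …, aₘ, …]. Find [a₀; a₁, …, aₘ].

[43; 1, 20, 1, 86]

a₀ = ⌊√1932⌋ = 43.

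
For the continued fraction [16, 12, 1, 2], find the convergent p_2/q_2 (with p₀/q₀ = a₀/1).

Using pₖ = aₖpₖ₋₁ + pₖ₋₂, qₖ = aₖqₖ₋₁ + qₖ₋₂ (with p₋₁=1, p₋₂=0, q₋₁=0, q₋₂=1):
  k=0: a=16, p=16, q=1
  k=1: a=12, p=193, q=12
  k=2: a=1, p=209, q=13

209/13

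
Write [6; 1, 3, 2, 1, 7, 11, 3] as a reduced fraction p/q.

23282/3439

Using pₖ = aₖpₖ₋₁ + pₖ₋₂ and qₖ = aₖqₖ₋₁ + qₖ₋₂:
  k=0: a=6, p=6, q=1
  k=1: a=1, p=7, q=1
  k=2: a=3, p=27, q=4
  k=3: a=2, p=61, q=9
  k=4: a=1, p=88, q=13
  k=5: a=7, p=677, q=100
  k=6: a=11, p=7535, q=1113
  k=7: a=3, p=23282, q=3439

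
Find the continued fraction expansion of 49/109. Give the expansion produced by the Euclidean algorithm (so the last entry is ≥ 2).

49 = 0·109 + 49
109 = 2·49 + 11
49 = 4·11 + 5
11 = 2·5 + 1
5 = 5·1 + 0  (stop)
So 49/109 = [0; 2, 4, 2, 5].

[0; 2, 4, 2, 5]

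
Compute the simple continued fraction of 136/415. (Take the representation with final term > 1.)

[0; 3, 19, 2, 3]

136 = 0·415 + 136
415 = 3·136 + 7
136 = 19·7 + 3
7 = 2·3 + 1
3 = 3·1 + 0  (stop)
So 136/415 = [0; 3, 19, 2, 3].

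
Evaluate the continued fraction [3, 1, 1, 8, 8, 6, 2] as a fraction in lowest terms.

Fold from the inside: start with 2/1.
  6 + 1/2 = 13/2
  8 + 2/13 = 106/13
  8 + 13/106 = 861/106
  1 + 106/861 = 967/861
  1 + 861/967 = 1828/967
  3 + 967/1828 = 6451/1828

6451/1828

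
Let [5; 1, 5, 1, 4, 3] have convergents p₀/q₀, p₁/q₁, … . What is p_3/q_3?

Using pₖ = aₖpₖ₋₁ + pₖ₋₂, qₖ = aₖqₖ₋₁ + qₖ₋₂ (with p₋₁=1, p₋₂=0, q₋₁=0, q₋₂=1):
  k=0: a=5, p=5, q=1
  k=1: a=1, p=6, q=1
  k=2: a=5, p=35, q=6
  k=3: a=1, p=41, q=7

41/7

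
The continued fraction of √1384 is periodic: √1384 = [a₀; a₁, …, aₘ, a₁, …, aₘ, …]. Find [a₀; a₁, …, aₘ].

a₀ = ⌊√1384⌋ = 37.
With m₀=0, d₀=1 and mₖ₊₁ = dₖaₖ − mₖ, dₖ₊₁ = (n − mₖ₊₁²)/dₖ, aₖ₊₁ = ⌊(a₀+mₖ₊₁)/dₖ₊₁⌋:
  k=1: m=37, d=15, a=4
  k=2: m=23, d=57, a=1
  k=3: m=34, d=4, a=17
  k=4: m=34, d=57, a=1
  k=5: m=23, d=15, a=4
  k=6: m=37, d=1, a=74
d=1 and a=2a₀=74 at k=6, so the next step gives (m, d) = (37, 15) again — its k=1 value — and the period has length 6.

[37; 4, 1, 17, 1, 4, 74]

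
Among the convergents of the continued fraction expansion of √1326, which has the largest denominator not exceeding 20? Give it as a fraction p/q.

437/12

√1326 = [36; 2, 2, 2, 2, 2, 72, …] (period length 6).
Convergents:
  p_0/q_0 = 36/1
  p_1/q_1 = 73/2
  p_2/q_2 = 182/5
  p_3/q_3 = 437/12
  p_4/q_4 = 1056/29
q_3 = 12 ≤ 20 < 29 = q_4, so the answer is 437/12.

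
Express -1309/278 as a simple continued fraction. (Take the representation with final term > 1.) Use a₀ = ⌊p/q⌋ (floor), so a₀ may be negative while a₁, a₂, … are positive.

-1309 = -5×278 + 81
278 = 3×81 + 35
81 = 2×35 + 11
35 = 3×11 + 2
11 = 5×2 + 1
2 = 2×1 + 0  (stop)
So -1309/278 = [-5; 3, 2, 3, 5, 2].

[-5; 3, 2, 3, 5, 2]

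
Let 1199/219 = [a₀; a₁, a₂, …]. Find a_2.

1199 = 5·219 + 104   →  a_0 = 5
219 = 2·104 + 11   →  a_1 = 2
104 = 9·11 + 5   →  a_2 = 9

9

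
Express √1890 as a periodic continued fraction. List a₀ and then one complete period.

[43; 2, 9, 6, 9, 2, 86]

a₀ = ⌊√1890⌋ = 43.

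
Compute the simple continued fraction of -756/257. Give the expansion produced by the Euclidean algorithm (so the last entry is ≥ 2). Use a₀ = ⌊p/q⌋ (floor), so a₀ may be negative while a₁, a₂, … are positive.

-756 = -3×257 + 15
257 = 17×15 + 2
15 = 7×2 + 1
2 = 2×1 + 0  (stop)
So -756/257 = [-3; 17, 7, 2].

[-3; 17, 7, 2]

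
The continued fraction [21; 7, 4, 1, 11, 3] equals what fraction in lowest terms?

27713/1311

Fold from the inside: start with 3/1.
  11 + 1/3 = 34/3
  1 + 3/34 = 37/34
  4 + 34/37 = 182/37
  7 + 37/182 = 1311/182
  21 + 182/1311 = 27713/1311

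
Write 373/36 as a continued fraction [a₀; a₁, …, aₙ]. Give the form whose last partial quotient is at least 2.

373 = 10·36 + 13
36 = 2·13 + 10
13 = 1·10 + 3
10 = 3·3 + 1
3 = 3·1 + 0  (stop)
So 373/36 = [10; 2, 1, 3, 3].

[10; 2, 1, 3, 3]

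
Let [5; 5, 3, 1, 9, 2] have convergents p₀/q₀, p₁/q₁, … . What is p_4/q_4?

1064/205

Using pₖ = aₖpₖ₋₁ + pₖ₋₂, qₖ = aₖqₖ₋₁ + qₖ₋₂ (with p₋₁=1, p₋₂=0, q₋₁=0, q₋₂=1):
  k=0: a=5, p=5, q=1
  k=1: a=5, p=26, q=5
  k=2: a=3, p=83, q=16
  k=3: a=1, p=109, q=21
  k=4: a=9, p=1064, q=205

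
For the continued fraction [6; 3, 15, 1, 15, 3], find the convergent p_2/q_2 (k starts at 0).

Using pₖ = aₖpₖ₋₁ + pₖ₋₂, qₖ = aₖqₖ₋₁ + qₖ₋₂ (with p₋₁=1, p₋₂=0, q₋₁=0, q₋₂=1):
  k=0: a=6, p=6, q=1
  k=1: a=3, p=19, q=3
  k=2: a=15, p=291, q=46

291/46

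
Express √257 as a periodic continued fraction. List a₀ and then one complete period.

[16; 32]

a₀ = ⌊√257⌋ = 16.
With m₀=0, d₀=1 and mₖ₊₁ = dₖaₖ − mₖ, dₖ₊₁ = (n − mₖ₊₁²)/dₖ, aₖ₊₁ = ⌊(a₀+mₖ₊₁)/dₖ₊₁⌋:
  k=1: m=16, d=1, a=32
d=1 and a=2a₀=32 at k=1, so the next step gives (m, d) = (16, 1) again — its k=1 value — and the period has length 1.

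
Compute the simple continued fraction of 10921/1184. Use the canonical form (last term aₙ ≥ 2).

[9; 4, 2, 7, 3, 2, 2]

10921 = 9·1184 + 265
1184 = 4·265 + 124
265 = 2·124 + 17
124 = 7·17 + 5
17 = 3·5 + 2
5 = 2·2 + 1
2 = 2·1 + 0  (stop)
So 10921/1184 = [9; 4, 2, 7, 3, 2, 2].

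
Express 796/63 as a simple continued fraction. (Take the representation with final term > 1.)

[12; 1, 1, 1, 2, 1, 5]

796 = 12×63 + 40
63 = 1×40 + 23
40 = 1×23 + 17
23 = 1×17 + 6
17 = 2×6 + 5
6 = 1×5 + 1
5 = 5×1 + 0  (stop)
So 796/63 = [12; 1, 1, 1, 2, 1, 5].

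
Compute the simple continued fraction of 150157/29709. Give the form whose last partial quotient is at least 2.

[5; 18, 2, 3, 15, 15]

150157 = 5*29709 + 1612
29709 = 18*1612 + 693
1612 = 2*693 + 226
693 = 3*226 + 15
226 = 15*15 + 1
15 = 15*1 + 0  (stop)
So 150157/29709 = [5; 18, 2, 3, 15, 15].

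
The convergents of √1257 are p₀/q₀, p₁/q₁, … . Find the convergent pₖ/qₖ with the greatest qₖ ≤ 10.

√1257 = [35; 2, 4, 1, 22, 1, 4, 2, 70, …] (period length 8).
Convergents:
  p_0/q_0 = 35/1
  p_1/q_1 = 71/2
  p_2/q_2 = 319/9
  p_3/q_3 = 390/11
q_2 = 9 ≤ 10 < 11 = q_3, so the answer is 319/9.

319/9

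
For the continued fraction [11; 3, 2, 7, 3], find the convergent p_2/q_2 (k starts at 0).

79/7

Using pₖ = aₖpₖ₋₁ + pₖ₋₂, qₖ = aₖqₖ₋₁ + qₖ₋₂ (with p₋₁=1, p₋₂=0, q₋₁=0, q₋₂=1):
  k=0: a=11, p=11, q=1
  k=1: a=3, p=34, q=3
  k=2: a=2, p=79, q=7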